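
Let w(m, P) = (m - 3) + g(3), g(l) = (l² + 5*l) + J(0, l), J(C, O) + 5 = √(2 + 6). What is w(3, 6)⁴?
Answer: 147713 + 56088*√2 ≈ 2.2703e+5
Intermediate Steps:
J(C, O) = -5 + 2*√2 (J(C, O) = -5 + √(2 + 6) = -5 + √8 = -5 + 2*√2)
g(l) = -5 + l² + 2*√2 + 5*l (g(l) = (l² + 5*l) + (-5 + 2*√2) = -5 + l² + 2*√2 + 5*l)
w(m, P) = 16 + m + 2*√2 (w(m, P) = (m - 3) + (-5 + 3² + 2*√2 + 5*3) = (-3 + m) + (-5 + 9 + 2*√2 + 15) = (-3 + m) + (19 + 2*√2) = 16 + m + 2*√2)
w(3, 6)⁴ = (16 + 3 + 2*√2)⁴ = (19 + 2*√2)⁴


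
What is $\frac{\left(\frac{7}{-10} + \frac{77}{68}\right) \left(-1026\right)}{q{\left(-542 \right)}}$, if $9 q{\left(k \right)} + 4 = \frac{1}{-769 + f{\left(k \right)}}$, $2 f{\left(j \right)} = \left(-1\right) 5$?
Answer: $\frac{2374677}{2380} \approx 997.76$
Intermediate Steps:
$f{\left(j \right)} = - \frac{5}{2}$ ($f{\left(j \right)} = \frac{\left(-1\right) 5}{2} = \frac{1}{2} \left(-5\right) = - \frac{5}{2}$)
$q{\left(k \right)} = - \frac{686}{1543}$ ($q{\left(k \right)} = - \frac{4}{9} + \frac{1}{9 \left(-769 - \frac{5}{2}\right)} = - \frac{4}{9} + \frac{1}{9 \left(- \frac{1543}{2}\right)} = - \frac{4}{9} + \frac{1}{9} \left(- \frac{2}{1543}\right) = - \frac{4}{9} - \frac{2}{13887} = - \frac{686}{1543}$)
$\frac{\left(\frac{7}{-10} + \frac{77}{68}\right) \left(-1026\right)}{q{\left(-542 \right)}} = \frac{\left(\frac{7}{-10} + \frac{77}{68}\right) \left(-1026\right)}{- \frac{686}{1543}} = \left(7 \left(- \frac{1}{10}\right) + 77 \cdot \frac{1}{68}\right) \left(-1026\right) \left(- \frac{1543}{686}\right) = \left(- \frac{7}{10} + \frac{77}{68}\right) \left(-1026\right) \left(- \frac{1543}{686}\right) = \frac{147}{340} \left(-1026\right) \left(- \frac{1543}{686}\right) = \left(- \frac{75411}{170}\right) \left(- \frac{1543}{686}\right) = \frac{2374677}{2380}$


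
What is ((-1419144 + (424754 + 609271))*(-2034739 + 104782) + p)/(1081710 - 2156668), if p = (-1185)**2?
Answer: -371632257054/537479 ≈ -6.9144e+5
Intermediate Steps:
p = 1404225
((-1419144 + (424754 + 609271))*(-2034739 + 104782) + p)/(1081710 - 2156668) = ((-1419144 + (424754 + 609271))*(-2034739 + 104782) + 1404225)/(1081710 - 2156668) = ((-1419144 + 1034025)*(-1929957) + 1404225)/(-1074958) = (-385119*(-1929957) + 1404225)*(-1/1074958) = (743263109883 + 1404225)*(-1/1074958) = 743264514108*(-1/1074958) = -371632257054/537479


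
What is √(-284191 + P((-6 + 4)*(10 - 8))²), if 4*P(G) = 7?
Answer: 3*I*√505223/4 ≈ 533.09*I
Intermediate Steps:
P(G) = 7/4 (P(G) = (¼)*7 = 7/4)
√(-284191 + P((-6 + 4)*(10 - 8))²) = √(-284191 + (7/4)²) = √(-284191 + 49/16) = √(-4547007/16) = 3*I*√505223/4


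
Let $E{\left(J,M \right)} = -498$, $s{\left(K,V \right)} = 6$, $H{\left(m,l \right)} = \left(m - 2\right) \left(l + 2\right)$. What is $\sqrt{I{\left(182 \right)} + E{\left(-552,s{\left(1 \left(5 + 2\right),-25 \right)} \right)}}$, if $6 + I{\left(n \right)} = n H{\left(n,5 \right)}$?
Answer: $12 \sqrt{1589} \approx 478.35$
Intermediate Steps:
$H{\left(m,l \right)} = \left(-2 + m\right) \left(2 + l\right)$
$I{\left(n \right)} = -6 + n \left(-14 + 7 n\right)$ ($I{\left(n \right)} = -6 + n \left(-4 - 10 + 2 n + 5 n\right) = -6 + n \left(-14 + 7 n\right)$)
$\sqrt{I{\left(182 \right)} + E{\left(-552,s{\left(1 \left(5 + 2\right),-25 \right)} \right)}} = \sqrt{\left(-6 + 7 \cdot 182 \left(-2 + 182\right)\right) - 498} = \sqrt{\left(-6 + 7 \cdot 182 \cdot 180\right) - 498} = \sqrt{\left(-6 + 229320\right) - 498} = \sqrt{229314 - 498} = \sqrt{228816} = 12 \sqrt{1589}$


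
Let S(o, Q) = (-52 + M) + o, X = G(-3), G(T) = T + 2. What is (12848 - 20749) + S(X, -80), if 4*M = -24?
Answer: -7960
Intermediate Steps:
G(T) = 2 + T
M = -6 (M = (1/4)*(-24) = -6)
X = -1 (X = 2 - 3 = -1)
S(o, Q) = -58 + o (S(o, Q) = (-52 - 6) + o = -58 + o)
(12848 - 20749) + S(X, -80) = (12848 - 20749) + (-58 - 1) = -7901 - 59 = -7960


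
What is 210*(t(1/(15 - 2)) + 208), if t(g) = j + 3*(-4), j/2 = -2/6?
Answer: 41020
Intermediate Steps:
j = -⅔ (j = 2*(-2/6) = 2*(-2*⅙) = 2*(-⅓) = -⅔ ≈ -0.66667)
t(g) = -38/3 (t(g) = -⅔ + 3*(-4) = -⅔ - 12 = -38/3)
210*(t(1/(15 - 2)) + 208) = 210*(-38/3 + 208) = 210*(586/3) = 41020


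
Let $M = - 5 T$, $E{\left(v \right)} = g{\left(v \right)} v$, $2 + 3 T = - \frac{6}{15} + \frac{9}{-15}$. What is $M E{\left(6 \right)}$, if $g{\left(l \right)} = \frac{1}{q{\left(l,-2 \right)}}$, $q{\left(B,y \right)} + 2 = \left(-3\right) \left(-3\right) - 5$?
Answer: $15$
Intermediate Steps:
$T = -1$ ($T = - \frac{2}{3} + \frac{- \frac{6}{15} + \frac{9}{-15}}{3} = - \frac{2}{3} + \frac{\left(-6\right) \frac{1}{15} + 9 \left(- \frac{1}{15}\right)}{3} = - \frac{2}{3} + \frac{- \frac{2}{5} - \frac{3}{5}}{3} = - \frac{2}{3} + \frac{1}{3} \left(-1\right) = - \frac{2}{3} - \frac{1}{3} = -1$)
$q{\left(B,y \right)} = 2$ ($q{\left(B,y \right)} = -2 - -4 = -2 + \left(9 - 5\right) = -2 + 4 = 2$)
$g{\left(l \right)} = \frac{1}{2}$
$E{\left(v \right)} = \frac{v}{2}$
$M = 5$ ($M = \left(-5\right) \left(-1\right) = 5$)
$M E{\left(6 \right)} = 5 \cdot \frac{1}{2} \cdot 6 = 5 \cdot 3 = 15$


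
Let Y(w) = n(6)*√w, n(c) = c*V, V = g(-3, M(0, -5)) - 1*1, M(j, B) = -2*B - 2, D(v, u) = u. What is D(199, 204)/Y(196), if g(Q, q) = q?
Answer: 17/49 ≈ 0.34694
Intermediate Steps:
M(j, B) = -2 - 2*B
V = 7 (V = (-2 - 2*(-5)) - 1*1 = (-2 + 10) - 1 = 8 - 1 = 7)
n(c) = 7*c (n(c) = c*7 = 7*c)
Y(w) = 42*√w (Y(w) = (7*6)*√w = 42*√w)
D(199, 204)/Y(196) = 204/((42*√196)) = 204/((42*14)) = 204/588 = 204*(1/588) = 17/49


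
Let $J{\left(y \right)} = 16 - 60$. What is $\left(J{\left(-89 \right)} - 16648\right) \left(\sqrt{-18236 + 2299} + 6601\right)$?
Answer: $-110183892 - 16692 i \sqrt{15937} \approx -1.1018 \cdot 10^{8} - 2.1072 \cdot 10^{6} i$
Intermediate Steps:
$J{\left(y \right)} = -44$
$\left(J{\left(-89 \right)} - 16648\right) \left(\sqrt{-18236 + 2299} + 6601\right) = \left(-44 - 16648\right) \left(\sqrt{-18236 + 2299} + 6601\right) = - 16692 \left(\sqrt{-15937} + 6601\right) = - 16692 \left(i \sqrt{15937} + 6601\right) = - 16692 \left(6601 + i \sqrt{15937}\right) = -110183892 - 16692 i \sqrt{15937}$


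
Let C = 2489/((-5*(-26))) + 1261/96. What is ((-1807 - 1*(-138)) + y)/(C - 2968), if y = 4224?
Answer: -15943200/18318883 ≈ -0.87031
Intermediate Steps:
C = 201437/6240 (C = 2489/130 + 1261*(1/96) = 2489*(1/130) + 1261/96 = 2489/130 + 1261/96 = 201437/6240 ≈ 32.282)
((-1807 - 1*(-138)) + y)/(C - 2968) = ((-1807 - 1*(-138)) + 4224)/(201437/6240 - 2968) = ((-1807 + 138) + 4224)/(-18318883/6240) = (-1669 + 4224)*(-6240/18318883) = 2555*(-6240/18318883) = -15943200/18318883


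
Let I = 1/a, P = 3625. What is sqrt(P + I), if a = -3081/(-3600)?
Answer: 5*sqrt(152985001)/1027 ≈ 60.218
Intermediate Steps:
a = 1027/1200 (a = -3081*(-1/3600) = 1027/1200 ≈ 0.85583)
I = 1200/1027 (I = 1/(1027/1200) = 1200/1027 ≈ 1.1685)
sqrt(P + I) = sqrt(3625 + 1200/1027) = sqrt(3724075/1027) = 5*sqrt(152985001)/1027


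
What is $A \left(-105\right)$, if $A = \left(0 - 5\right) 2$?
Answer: $1050$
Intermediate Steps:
$A = -10$ ($A = \left(-5\right) 2 = -10$)
$A \left(-105\right) = \left(-10\right) \left(-105\right) = 1050$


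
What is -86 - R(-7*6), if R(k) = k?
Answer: -44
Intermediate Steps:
-86 - R(-7*6) = -86 - (-7)*6 = -86 - 1*(-42) = -86 + 42 = -44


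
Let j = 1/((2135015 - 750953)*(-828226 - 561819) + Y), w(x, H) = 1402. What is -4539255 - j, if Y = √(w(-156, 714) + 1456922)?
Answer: -2800284394932363771493555979015/616903962199163468854296 + √4501/205634654066387822951432 ≈ -4.5393e+6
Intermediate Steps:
Y = 18*√4501 (Y = √(1402 + 1456922) = √1458324 = 18*√4501 ≈ 1207.6)
j = 1/(-1923908462790 + 18*√4501) (j = 1/((2135015 - 750953)*(-828226 - 561819) + 18*√4501) = 1/(1384062*(-1390045) + 18*√4501) = 1/(-1923908462790 + 18*√4501) ≈ -5.1978e-13)
-4539255 - j = -4539255 - (-320651410465/616903962199163468854296 - √4501/205634654066387822951432) = -4539255 + (320651410465/616903962199163468854296 + √4501/205634654066387822951432) = -2800284394932363771493555979015/616903962199163468854296 + √4501/205634654066387822951432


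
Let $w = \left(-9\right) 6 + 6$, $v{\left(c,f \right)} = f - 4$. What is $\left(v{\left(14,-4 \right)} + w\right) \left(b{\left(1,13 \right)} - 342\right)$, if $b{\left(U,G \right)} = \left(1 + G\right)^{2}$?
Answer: $8176$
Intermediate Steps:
$v{\left(c,f \right)} = -4 + f$
$w = -48$ ($w = -54 + 6 = -48$)
$\left(v{\left(14,-4 \right)} + w\right) \left(b{\left(1,13 \right)} - 342\right) = \left(\left(-4 - 4\right) - 48\right) \left(\left(1 + 13\right)^{2} - 342\right) = \left(-8 - 48\right) \left(14^{2} - 342\right) = - 56 \left(196 - 342\right) = \left(-56\right) \left(-146\right) = 8176$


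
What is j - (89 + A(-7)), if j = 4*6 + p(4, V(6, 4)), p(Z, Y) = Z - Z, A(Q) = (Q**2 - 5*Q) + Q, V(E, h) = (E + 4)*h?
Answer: -142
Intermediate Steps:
V(E, h) = h*(4 + E) (V(E, h) = (4 + E)*h = h*(4 + E))
A(Q) = Q**2 - 4*Q
p(Z, Y) = 0
j = 24 (j = 4*6 + 0 = 24 + 0 = 24)
j - (89 + A(-7)) = 24 - (89 - 7*(-4 - 7)) = 24 - (89 - 7*(-11)) = 24 - (89 + 77) = 24 - 1*166 = 24 - 166 = -142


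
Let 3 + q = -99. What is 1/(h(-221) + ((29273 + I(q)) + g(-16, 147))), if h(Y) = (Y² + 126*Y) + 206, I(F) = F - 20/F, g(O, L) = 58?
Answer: 51/2571940 ≈ 1.9829e-5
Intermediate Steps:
q = -102 (q = -3 - 99 = -102)
h(Y) = 206 + Y² + 126*Y
1/(h(-221) + ((29273 + I(q)) + g(-16, 147))) = 1/((206 + (-221)² + 126*(-221)) + ((29273 + (-102 - 20/(-102))) + 58)) = 1/((206 + 48841 - 27846) + ((29273 + (-102 - 20*(-1/102))) + 58)) = 1/(21201 + ((29273 + (-102 + 10/51)) + 58)) = 1/(21201 + ((29273 - 5192/51) + 58)) = 1/(21201 + (1487731/51 + 58)) = 1/(21201 + 1490689/51) = 1/(2571940/51) = 51/2571940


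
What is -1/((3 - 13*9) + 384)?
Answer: -1/270 ≈ -0.0037037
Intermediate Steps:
-1/((3 - 13*9) + 384) = -1/((3 - 117) + 384) = -1/(-114 + 384) = -1/270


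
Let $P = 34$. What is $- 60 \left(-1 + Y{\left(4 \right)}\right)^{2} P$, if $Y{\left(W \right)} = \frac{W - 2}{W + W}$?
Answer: $- \frac{2295}{2} \approx -1147.5$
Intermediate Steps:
$Y{\left(W \right)} = \frac{-2 + W}{2 W}$
$- 60 \left(-1 + Y{\left(4 \right)}\right)^{2} P = - 60 \left(-1 + \frac{-2 + 4}{2 \cdot 4}\right)^{2} \cdot 34 = - 60 \left(-1 + \frac{1}{2} \cdot \frac{1}{4} \cdot 2\right)^{2} \cdot 34 = - 60 \left(-1 + \frac{1}{4}\right)^{2} \cdot 34 = - 60 \left(- \frac{3}{4}\right)^{2} \cdot 34 = \left(-60\right) \frac{9}{16} \cdot 34 = \left(- \frac{135}{4}\right) 34 = - \frac{2295}{2}$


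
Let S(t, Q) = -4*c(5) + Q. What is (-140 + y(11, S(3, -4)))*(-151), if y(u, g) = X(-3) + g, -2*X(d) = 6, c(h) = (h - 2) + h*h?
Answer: 39109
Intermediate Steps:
c(h) = -2 + h + h² (c(h) = (-2 + h) + h² = -2 + h + h²)
X(d) = -3 (X(d) = -½*6 = -3)
S(t, Q) = -112 + Q (S(t, Q) = -4*(-2 + 5 + 5²) + Q = -4*(-2 + 5 + 25) + Q = -4*28 + Q = -112 + Q)
y(u, g) = -3 + g
(-140 + y(11, S(3, -4)))*(-151) = (-140 + (-3 + (-112 - 4)))*(-151) = (-140 + (-3 - 116))*(-151) = (-140 - 119)*(-151) = -259*(-151) = 39109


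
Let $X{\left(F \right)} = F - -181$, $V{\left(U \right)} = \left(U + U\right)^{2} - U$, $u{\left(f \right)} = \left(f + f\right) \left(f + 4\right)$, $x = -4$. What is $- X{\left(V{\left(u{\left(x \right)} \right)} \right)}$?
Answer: $-181$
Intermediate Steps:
$u{\left(f \right)} = 2 f \left(4 + f\right)$
$V{\left(U \right)} = - U + 4 U^{2}$ ($V{\left(U \right)} = \left(2 U\right)^{2} - U = 4 U^{2} - U = - U + 4 U^{2}$)
$X{\left(F \right)} = 181 + F$ ($X{\left(F \right)} = F + 181 = 181 + F$)
$- X{\left(V{\left(u{\left(x \right)} \right)} \right)} = - (181 + 2 \left(-4\right) \left(4 - 4\right) \left(-1 + 4 \cdot 2 \left(-4\right) \left(4 - 4\right)\right)) = - (181 + 2 \left(-4\right) 0 \left(-1 + 4 \cdot 2 \left(-4\right) 0\right)) = - (181 + 0 \left(-1 + 4 \cdot 0\right)) = - (181 + 0 \left(-1 + 0\right)) = - (181 + 0 \left(-1\right)) = - (181 + 0) = \left(-1\right) 181 = -181$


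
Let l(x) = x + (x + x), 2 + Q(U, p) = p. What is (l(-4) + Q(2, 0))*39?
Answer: -546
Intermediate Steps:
Q(U, p) = -2 + p
l(x) = 3*x (l(x) = x + 2*x = 3*x)
(l(-4) + Q(2, 0))*39 = (3*(-4) + (-2 + 0))*39 = (-12 - 2)*39 = -14*39 = -546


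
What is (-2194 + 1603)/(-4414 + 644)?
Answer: 591/3770 ≈ 0.15676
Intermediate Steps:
(-2194 + 1603)/(-4414 + 644) = -591/(-3770) = -591*(-1/3770) = 591/3770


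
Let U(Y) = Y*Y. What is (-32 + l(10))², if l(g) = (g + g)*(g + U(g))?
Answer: 4700224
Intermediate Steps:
U(Y) = Y²
l(g) = 2*g*(g + g²) (l(g) = (g + g)*(g + g²) = (2*g)*(g + g²) = 2*g*(g + g²))
(-32 + l(10))² = (-32 + 2*10²*(1 + 10))² = (-32 + 2*100*11)² = (-32 + 2200)² = 2168² = 4700224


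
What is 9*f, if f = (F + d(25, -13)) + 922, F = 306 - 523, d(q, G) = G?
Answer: 6228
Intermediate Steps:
F = -217
f = 692 (f = (-217 - 13) + 922 = -230 + 922 = 692)
9*f = 9*692 = 6228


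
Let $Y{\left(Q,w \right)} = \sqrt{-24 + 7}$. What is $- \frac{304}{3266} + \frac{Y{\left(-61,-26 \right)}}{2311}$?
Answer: $- \frac{152}{1633} + \frac{i \sqrt{17}}{2311} \approx -0.09308 + 0.0017841 i$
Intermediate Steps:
$Y{\left(Q,w \right)} = i \sqrt{17}$ ($Y{\left(Q,w \right)} = \sqrt{-17} = i \sqrt{17}$)
$- \frac{304}{3266} + \frac{Y{\left(-61,-26 \right)}}{2311} = - \frac{304}{3266} + \frac{i \sqrt{17}}{2311} = \left(-304\right) \frac{1}{3266} + i \sqrt{17} \cdot \frac{1}{2311} = - \frac{152}{1633} + \frac{i \sqrt{17}}{2311}$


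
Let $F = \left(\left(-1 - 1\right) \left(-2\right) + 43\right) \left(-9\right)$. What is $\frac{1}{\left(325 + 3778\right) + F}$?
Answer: $\frac{1}{3680} \approx 0.00027174$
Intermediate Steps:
$F = -423$ ($F = \left(\left(-2\right) \left(-2\right) + 43\right) \left(-9\right) = \left(4 + 43\right) \left(-9\right) = 47 \left(-9\right) = -423$)
$\frac{1}{\left(325 + 3778\right) + F} = \frac{1}{\left(325 + 3778\right) - 423} = \frac{1}{4103 - 423} = \frac{1}{3680}$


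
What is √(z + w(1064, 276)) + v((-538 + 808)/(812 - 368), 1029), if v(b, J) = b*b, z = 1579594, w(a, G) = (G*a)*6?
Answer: 2025/5476 + √3341578 ≈ 1828.4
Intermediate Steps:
w(a, G) = 6*G*a
v(b, J) = b²
√(z + w(1064, 276)) + v((-538 + 808)/(812 - 368), 1029) = √(1579594 + 6*276*1064) + ((-538 + 808)/(812 - 368))² = √(1579594 + 1761984) + (270/444)² = √3341578 + (270*(1/444))² = √3341578 + (45/74)² = √3341578 + 2025/5476 = 2025/5476 + √3341578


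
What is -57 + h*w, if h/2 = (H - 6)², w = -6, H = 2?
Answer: -249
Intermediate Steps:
h = 32 (h = 2*(2 - 6)² = 2*(-4)² = 2*16 = 32)
-57 + h*w = -57 + 32*(-6) = -57 - 192 = -249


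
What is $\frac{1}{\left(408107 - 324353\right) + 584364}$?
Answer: $\frac{1}{668118} \approx 1.4967 \cdot 10^{-6}$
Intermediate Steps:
$\frac{1}{\left(408107 - 324353\right) + 584364} = \frac{1}{83754 + 584364} = \frac{1}{668118}$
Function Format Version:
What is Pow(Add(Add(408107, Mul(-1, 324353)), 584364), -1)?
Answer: Rational(1, 668118) ≈ 1.4967e-6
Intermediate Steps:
Pow(Add(Add(408107, Mul(-1, 324353)), 584364), -1) = Pow(Add(Add(408107, -324353), 584364), -1) = Pow(Add(83754, 584364), -1) = Pow(668118, -1) = Rational(1, 668118)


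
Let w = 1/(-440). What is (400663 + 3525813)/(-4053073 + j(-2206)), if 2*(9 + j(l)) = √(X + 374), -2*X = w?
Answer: -56018438780592640/57824707419179359 - 94235424*√2011295/57824707419179359 ≈ -0.96877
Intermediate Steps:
w = -1/440 ≈ -0.0022727
X = 1/880 (X = -½*(-1/440) = 1/880 ≈ 0.0011364)
j(l) = -9 + 3*√2011295/440 (j(l) = -9 + √(1/880 + 374)/2 = -9 + √(329121/880)/2 = -9 + (3*√2011295/220)/2 = -9 + 3*√2011295/440)
(400663 + 3525813)/(-4053073 + j(-2206)) = (400663 + 3525813)/(-4053073 + (-9 + 3*√2011295/440)) = 3926476/(-4053082 + 3*√2011295/440)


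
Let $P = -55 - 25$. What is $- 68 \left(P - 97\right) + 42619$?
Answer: $54655$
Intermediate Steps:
$P = -80$ ($P = -55 - 25 = -80$)
$- 68 \left(P - 97\right) + 42619 = - 68 \left(-80 - 97\right) + 42619 = \left(-68\right) \left(-177\right) + 42619 = 12036 + 42619 = 54655$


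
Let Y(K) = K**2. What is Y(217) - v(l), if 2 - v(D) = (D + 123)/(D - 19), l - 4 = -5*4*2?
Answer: 2589698/55 ≈ 47085.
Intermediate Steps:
l = -36 (l = 4 - 5*4*2 = 4 - 20*2 = 4 - 40 = -36)
v(D) = 2 - (123 + D)/(-19 + D) (v(D) = 2 - (D + 123)/(D - 19) = 2 - (123 + D)/(-19 + D))
Y(217) - v(l) = 217**2 - (-161 - 36)/(-19 - 36) = 47089 - (-197)/(-55) = 47089 - (-1)*(-197)/55 = 47089 - 1*197/55 = 47089 - 197/55 = 2589698/55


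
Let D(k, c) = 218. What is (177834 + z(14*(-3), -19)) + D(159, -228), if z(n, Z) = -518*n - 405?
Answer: 199403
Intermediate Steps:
z(n, Z) = -405 - 518*n
(177834 + z(14*(-3), -19)) + D(159, -228) = (177834 + (-405 - 7252*(-3))) + 218 = (177834 + (-405 - 518*(-42))) + 218 = (177834 + (-405 + 21756)) + 218 = (177834 + 21351) + 218 = 199185 + 218 = 199403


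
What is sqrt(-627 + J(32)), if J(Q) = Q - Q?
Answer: I*sqrt(627) ≈ 25.04*I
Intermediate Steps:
J(Q) = 0
sqrt(-627 + J(32)) = sqrt(-627 + 0) = sqrt(-627) = I*sqrt(627)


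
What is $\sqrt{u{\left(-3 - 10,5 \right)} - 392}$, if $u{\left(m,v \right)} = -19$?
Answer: $i \sqrt{411} \approx 20.273 i$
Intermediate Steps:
$\sqrt{u{\left(-3 - 10,5 \right)} - 392} = \sqrt{-19 - 392} = \sqrt{-411} = i \sqrt{411}$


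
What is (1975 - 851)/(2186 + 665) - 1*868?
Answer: -2473544/2851 ≈ -867.61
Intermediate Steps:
(1975 - 851)/(2186 + 665) - 1*868 = 1124/2851 - 868 = -2473544/2851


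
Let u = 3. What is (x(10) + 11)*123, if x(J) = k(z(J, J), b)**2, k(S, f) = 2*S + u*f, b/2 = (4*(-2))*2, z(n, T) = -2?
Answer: 1231353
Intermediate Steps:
b = -32 (b = 2*((4*(-2))*2) = 2*(-8*2) = 2*(-16) = -32)
k(S, f) = 2*S + 3*f
x(J) = 10000 (x(J) = (2*(-2) + 3*(-32))**2 = (-4 - 96)**2 = (-100)**2 = 10000)
(x(10) + 11)*123 = (10000 + 11)*123 = 10011*123 = 1231353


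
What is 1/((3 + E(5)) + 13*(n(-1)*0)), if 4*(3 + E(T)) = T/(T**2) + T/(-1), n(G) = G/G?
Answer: -5/6 ≈ -0.83333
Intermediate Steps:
n(G) = 1
E(T) = -3 - T/4 + 1/(4*T) (E(T) = -3 + (T/(T**2) + T/(-1))/4 = -3 + (T/T**2 + T*(-1))/4 = -3 + (1/T - T)/4 = -3 + (-T/4 + 1/(4*T)) = -3 - T/4 + 1/(4*T))
1/((3 + E(5)) + 13*(n(-1)*0)) = 1/((3 + (1/4)*(1 - 1*5*(12 + 5))/5) + 13*(1*0)) = 1/((3 + (1/4)*(1/5)*(1 - 1*5*17)) + 13*0) = 1/((3 + (1/4)*(1/5)*(1 - 85)) + 0) = 1/((3 + (1/4)*(1/5)*(-84)) + 0) = 1/((3 - 21/5) + 0) = 1/(-6/5 + 0) = 1/(-6/5) = -5/6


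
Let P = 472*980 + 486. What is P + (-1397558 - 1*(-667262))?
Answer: -267250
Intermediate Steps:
P = 463046 (P = 462560 + 486 = 463046)
P + (-1397558 - 1*(-667262)) = 463046 + (-1397558 - 1*(-667262)) = 463046 + (-1397558 + 667262) = 463046 - 730296 = -267250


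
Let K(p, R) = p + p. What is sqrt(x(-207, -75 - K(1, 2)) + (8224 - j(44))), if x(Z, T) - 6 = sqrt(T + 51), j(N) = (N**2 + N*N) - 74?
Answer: sqrt(4432 + I*sqrt(26)) ≈ 66.573 + 0.0383*I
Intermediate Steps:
K(p, R) = 2*p
j(N) = -74 + 2*N**2 (j(N) = (N**2 + N**2) - 74 = 2*N**2 - 74 = -74 + 2*N**2)
x(Z, T) = 6 + sqrt(51 + T) (x(Z, T) = 6 + sqrt(T + 51) = 6 + sqrt(51 + T))
sqrt(x(-207, -75 - K(1, 2)) + (8224 - j(44))) = sqrt((6 + sqrt(51 + (-75 - 2))) + (8224 - (-74 + 2*44**2))) = sqrt((6 + sqrt(51 + (-75 - 1*2))) + (8224 - (-74 + 2*1936))) = sqrt((6 + sqrt(51 + (-75 - 2))) + (8224 - (-74 + 3872))) = sqrt((6 + sqrt(51 - 77)) + (8224 - 1*3798)) = sqrt((6 + sqrt(-26)) + (8224 - 3798)) = sqrt((6 + I*sqrt(26)) + 4426) = sqrt(4432 + I*sqrt(26))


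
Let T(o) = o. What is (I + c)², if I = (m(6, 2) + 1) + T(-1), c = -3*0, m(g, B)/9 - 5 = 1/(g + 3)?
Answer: 2116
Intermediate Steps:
m(g, B) = 45 + 9/(3 + g) (m(g, B) = 45 + 9/(g + 3) = 45 + 9/(3 + g))
c = 0
I = 46 (I = (9*(16 + 5*6)/(3 + 6) + 1) - 1 = (9*(16 + 30)/9 + 1) - 1 = (9*(⅑)*46 + 1) - 1 = (46 + 1) - 1 = 47 - 1 = 46)
(I + c)² = (46 + 0)² = 46² = 2116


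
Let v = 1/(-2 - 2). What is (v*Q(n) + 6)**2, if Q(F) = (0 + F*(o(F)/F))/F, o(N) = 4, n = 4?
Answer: 529/16 ≈ 33.063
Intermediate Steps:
v = -1/4 (v = 1/(-4) = -1/4 ≈ -0.25000)
Q(F) = 4/F (Q(F) = (0 + F*(4/F))/F = (0 + 4)/F = 4/F)
(v*Q(n) + 6)**2 = (-1/4 + 6)**2 = (23/4)**2 = 529/16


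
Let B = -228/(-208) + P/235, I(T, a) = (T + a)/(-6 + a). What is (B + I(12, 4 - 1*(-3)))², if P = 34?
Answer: 61178559649/149328400 ≈ 409.69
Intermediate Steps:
I(T, a) = (T + a)/(-6 + a)
B = 15163/12220 (B = -228/(-208) + 34/235 = -228*(-1/208) + 34*(1/235) = 57/52 + 34/235 = 15163/12220 ≈ 1.2408)
(B + I(12, 4 - 1*(-3)))² = (15163/12220 + (12 + (4 - 1*(-3)))/(-6 + (4 - 1*(-3))))² = (15163/12220 + (12 + (4 + 3))/(-6 + (4 + 3)))² = (15163/12220 + (12 + 7)/(-6 + 7))² = (15163/12220 + 19/1)² = (15163/12220 + 1*19)² = (15163/12220 + 19)² = (247343/12220)² = 61178559649/149328400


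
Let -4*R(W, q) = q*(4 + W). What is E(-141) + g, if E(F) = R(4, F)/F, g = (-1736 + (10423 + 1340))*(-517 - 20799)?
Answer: -213735534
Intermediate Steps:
g = -213735532 (g = (-1736 + 11763)*(-21316) = 10027*(-21316) = -213735532)
R(W, q) = -q*(4 + W)/4
E(F) = -2 (E(F) = (-F*(4 + 4)/4)/F = (-¼*F*8)/F = (-2*F)/F = -2)
E(-141) + g = -2 - 213735532 = -213735534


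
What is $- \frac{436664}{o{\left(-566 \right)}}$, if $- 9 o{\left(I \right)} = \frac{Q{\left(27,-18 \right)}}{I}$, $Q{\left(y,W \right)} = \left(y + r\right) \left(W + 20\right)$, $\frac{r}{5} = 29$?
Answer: $- \frac{278045802}{43} \approx -6.4662 \cdot 10^{6}$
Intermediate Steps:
$r = 145$ ($r = 5 \cdot 29 = 145$)
$Q{\left(y,W \right)} = \left(20 + W\right) \left(145 + y\right)$ ($Q{\left(y,W \right)} = \left(y + 145\right) \left(W + 20\right) = \left(145 + y\right) \left(20 + W\right) = \left(20 + W\right) \left(145 + y\right)$)
$o{\left(I \right)} = - \frac{344}{9 I}$ ($o{\left(I \right)} = - \frac{\left(2900 + 20 \cdot 27 + 145 \left(-18\right) - 486\right) \frac{1}{I}}{9} = - \frac{\left(2900 + 540 - 2610 - 486\right) \frac{1}{I}}{9} = - \frac{344 \frac{1}{I}}{9} = - \frac{344}{9 I}$)
$- \frac{436664}{o{\left(-566 \right)}} = - \frac{436664}{\left(- \frac{344}{9}\right) \frac{1}{-566}} = - \frac{436664}{\left(- \frac{344}{9}\right) \left(- \frac{1}{566}\right)} = - \frac{436664}{\frac{172}{2547}} = \left(-436664\right) \frac{2547}{172} = - \frac{278045802}{43}$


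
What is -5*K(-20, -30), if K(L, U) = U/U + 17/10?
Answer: -27/2 ≈ -13.500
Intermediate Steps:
K(L, U) = 27/10 (K(L, U) = 1 + 17*(⅒) = 1 + 17/10 = 27/10)
-5*K(-20, -30) = -5*27/10 = -27/2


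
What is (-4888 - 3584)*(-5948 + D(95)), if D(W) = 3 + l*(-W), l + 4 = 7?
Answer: 52780560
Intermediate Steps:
l = 3 (l = -4 + 7 = 3)
D(W) = 3 - 3*W (D(W) = 3 + 3*(-W) = 3 - 3*W)
(-4888 - 3584)*(-5948 + D(95)) = (-4888 - 3584)*(-5948 + (3 - 3*95)) = -8472*(-5948 + (3 - 285)) = -8472*(-5948 - 282) = -8472*(-6230) = 52780560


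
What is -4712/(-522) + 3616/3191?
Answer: 8461772/832851 ≈ 10.160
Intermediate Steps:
-4712/(-522) + 3616/3191 = -4712*(-1/522) + 3616*(1/3191) = 2356/261 + 3616/3191 = 8461772/832851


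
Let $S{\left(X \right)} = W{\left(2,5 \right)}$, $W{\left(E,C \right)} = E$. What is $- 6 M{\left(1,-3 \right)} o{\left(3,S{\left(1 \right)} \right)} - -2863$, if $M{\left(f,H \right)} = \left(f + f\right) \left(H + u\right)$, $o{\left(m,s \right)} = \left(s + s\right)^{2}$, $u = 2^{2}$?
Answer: $2671$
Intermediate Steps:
$u = 4$
$S{\left(X \right)} = 2$
$o{\left(m,s \right)} = 4 s^{2}$ ($o{\left(m,s \right)} = \left(2 s\right)^{2} = 4 s^{2}$)
$M{\left(f,H \right)} = 2 f \left(4 + H\right)$ ($M{\left(f,H \right)} = \left(f + f\right) \left(H + 4\right) = 2 f \left(4 + H\right)$)
$- 6 M{\left(1,-3 \right)} o{\left(3,S{\left(1 \right)} \right)} - -2863 = - 6 \cdot 2 \cdot 1 \left(4 - 3\right) 4 \cdot 2^{2} - -2863 = - 6 \cdot 2 \cdot 1 \cdot 1 \cdot 4 \cdot 4 + 2863 = \left(-6\right) 2 \cdot 16 + 2863 = \left(-12\right) 16 + 2863 = -192 + 2863 = 2671$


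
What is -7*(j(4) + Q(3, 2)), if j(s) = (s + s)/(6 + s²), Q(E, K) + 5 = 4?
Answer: 49/11 ≈ 4.4545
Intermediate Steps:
Q(E, K) = -1 (Q(E, K) = -5 + 4 = -1)
j(s) = 2*s/(6 + s²) (j(s) = (2*s)/(6 + s²) = 2*s/(6 + s²))
-7*(j(4) + Q(3, 2)) = -7*(2*4/(6 + 4²) - 1) = -7*(2*4/(6 + 16) - 1) = -7*(2*4/22 - 1) = -7*(2*4*(1/22) - 1) = -7*(4/11 - 1) = -7*(-7/11) = 49/11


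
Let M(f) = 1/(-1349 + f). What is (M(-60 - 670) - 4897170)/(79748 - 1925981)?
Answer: 10181216431/3838318407 ≈ 2.6525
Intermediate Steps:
(M(-60 - 670) - 4897170)/(79748 - 1925981) = (1/(-1349 + (-60 - 670)) - 4897170)/(79748 - 1925981) = (1/(-1349 - 730) - 4897170)/(-1846233) = (1/(-2079) - 4897170)*(-1/1846233) = (-1/2079 - 4897170)*(-1/1846233) = -10181216431/2079*(-1/1846233) = 10181216431/3838318407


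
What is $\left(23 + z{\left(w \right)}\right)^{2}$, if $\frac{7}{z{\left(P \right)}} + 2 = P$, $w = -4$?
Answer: $\frac{17161}{36} \approx 476.69$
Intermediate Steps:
$z{\left(P \right)} = \frac{7}{-2 + P}$
$\left(23 + z{\left(w \right)}\right)^{2} = \left(23 + \frac{7}{-2 - 4}\right)^{2} = \left(23 + \frac{7}{-6}\right)^{2} = \left(23 + 7 \left(- \frac{1}{6}\right)\right)^{2} = \left(23 - \frac{7}{6}\right)^{2} = \left(\frac{131}{6}\right)^{2} = \frac{17161}{36}$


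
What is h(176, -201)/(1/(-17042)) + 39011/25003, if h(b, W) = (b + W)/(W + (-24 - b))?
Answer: -10636884739/10026203 ≈ -1060.9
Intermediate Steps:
h(b, W) = (W + b)/(-24 + W - b)
h(176, -201)/(1/(-17042)) + 39011/25003 = ((-1*(-201) - 1*176)/(24 + 176 - 1*(-201)))/(1/(-17042)) + 39011/25003 = ((201 - 176)/(24 + 176 + 201))/(-1/17042) + 39011*(1/25003) = (25/401)*(-17042) + 39011/25003 = -426050/401 + 39011/25003 = -10636884739/10026203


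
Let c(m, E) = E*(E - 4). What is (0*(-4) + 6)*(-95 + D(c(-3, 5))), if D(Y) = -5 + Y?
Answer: -570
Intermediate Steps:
c(m, E) = E*(-4 + E)
(0*(-4) + 6)*(-95 + D(c(-3, 5))) = (0*(-4) + 6)*(-95 + (-5 + 5*(-4 + 5))) = (0 + 6)*(-95 + (-5 + 5*1)) = 6*(-95 + (-5 + 5)) = 6*(-95 + 0) = 6*(-95) = -570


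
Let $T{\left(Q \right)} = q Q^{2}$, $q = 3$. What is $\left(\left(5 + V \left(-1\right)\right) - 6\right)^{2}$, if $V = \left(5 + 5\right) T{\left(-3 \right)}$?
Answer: $73441$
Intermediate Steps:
$T{\left(Q \right)} = 3 Q^{2}$
$V = 270$ ($V = \left(5 + 5\right) 3 \left(-3\right)^{2} = 10 \cdot 3 \cdot 9 = 10 \cdot 27 = 270$)
$\left(\left(5 + V \left(-1\right)\right) - 6\right)^{2} = \left(\left(5 + 270 \left(-1\right)\right) - 6\right)^{2} = \left(\left(5 - 270\right) - 6\right)^{2} = \left(-265 - 6\right)^{2} = \left(-271\right)^{2} = 73441$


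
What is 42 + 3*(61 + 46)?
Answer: 363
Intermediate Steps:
42 + 3*(61 + 46) = 42 + 3*107 = 42 + 321 = 363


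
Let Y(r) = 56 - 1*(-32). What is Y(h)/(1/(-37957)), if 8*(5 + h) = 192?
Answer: -3340216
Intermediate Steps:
h = 19 (h = -5 + (1/8)*192 = -5 + 24 = 19)
Y(r) = 88 (Y(r) = 56 + 32 = 88)
Y(h)/(1/(-37957)) = 88/(1/(-37957)) = 88/(-1/37957) = 88*(-37957) = -3340216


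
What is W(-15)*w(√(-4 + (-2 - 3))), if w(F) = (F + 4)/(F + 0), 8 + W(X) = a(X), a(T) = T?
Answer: -23 + 92*I/3 ≈ -23.0 + 30.667*I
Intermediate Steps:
W(X) = -8 + X
w(F) = (4 + F)/F
W(-15)*w(√(-4 + (-2 - 3))) = (-8 - 15)*((4 + √(-4 + (-2 - 3)))/(√(-4 + (-2 - 3)))) = -23*(4 + √(-4 - 5))/(√(-4 - 5)) = -23*(4 + √(-9))/(√(-9)) = -23*(4 + 3*I)/(3*I) = -23*(-I/3)*(4 + 3*I) = -(-23)*I*(4 + 3*I)/3 = 23*I*(4 + 3*I)/3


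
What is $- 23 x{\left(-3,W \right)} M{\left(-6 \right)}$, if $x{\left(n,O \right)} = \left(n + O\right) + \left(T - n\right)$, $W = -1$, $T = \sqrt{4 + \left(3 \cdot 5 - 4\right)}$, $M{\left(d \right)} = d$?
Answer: $-138 + 138 \sqrt{15} \approx 396.47$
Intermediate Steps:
$T = \sqrt{15}$ ($T = \sqrt{4 + \left(15 - 4\right)} = \sqrt{4 + 11} = \sqrt{15} \approx 3.873$)
$x{\left(n,O \right)} = O + \sqrt{15}$ ($x{\left(n,O \right)} = \left(n + O\right) - \left(n - \sqrt{15}\right) = \left(O + n\right) - \left(n - \sqrt{15}\right) = O + \sqrt{15}$)
$- 23 x{\left(-3,W \right)} M{\left(-6 \right)} = - 23 \left(-1 + \sqrt{15}\right) \left(-6\right) = \left(23 - 23 \sqrt{15}\right) \left(-6\right) = -138 + 138 \sqrt{15}$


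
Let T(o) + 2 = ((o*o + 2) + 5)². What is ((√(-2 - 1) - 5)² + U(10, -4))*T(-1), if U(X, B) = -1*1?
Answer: 1302 - 620*I*√3 ≈ 1302.0 - 1073.9*I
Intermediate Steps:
U(X, B) = -1
T(o) = -2 + (7 + o²)² (T(o) = -2 + ((o*o + 2) + 5)² = -2 + ((o² + 2) + 5)² = -2 + ((2 + o²) + 5)² = -2 + (7 + o²)²)
((√(-2 - 1) - 5)² + U(10, -4))*T(-1) = ((√(-2 - 1) - 5)² - 1)*(-2 + (7 + (-1)²)²) = ((√(-3) - 5)² - 1)*(-2 + (7 + 1)²) = ((I*√3 - 5)² - 1)*(-2 + 8²) = ((-5 + I*√3)² - 1)*(-2 + 64) = (-1 + (-5 + I*√3)²)*62 = -62 + 62*(-5 + I*√3)²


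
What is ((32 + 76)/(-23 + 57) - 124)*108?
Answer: -221832/17 ≈ -13049.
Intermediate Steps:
((32 + 76)/(-23 + 57) - 124)*108 = (108/34 - 124)*108 = (108*(1/34) - 124)*108 = (54/17 - 124)*108 = -2054/17*108 = -221832/17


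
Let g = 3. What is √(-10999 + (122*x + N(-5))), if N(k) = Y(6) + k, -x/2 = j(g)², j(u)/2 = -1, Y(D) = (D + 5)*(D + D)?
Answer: 2*I*√2962 ≈ 108.85*I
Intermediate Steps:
Y(D) = 2*D*(5 + D) (Y(D) = (5 + D)*(2*D) = 2*D*(5 + D))
j(u) = -2 (j(u) = 2*(-1) = -2)
x = -8 (x = -2*(-2)² = -2*4 = -8)
N(k) = 132 + k (N(k) = 2*6*(5 + 6) + k = 2*6*11 + k = 132 + k)
√(-10999 + (122*x + N(-5))) = √(-10999 + (122*(-8) + (132 - 5))) = √(-10999 + (-976 + 127)) = √(-10999 - 849) = √(-11848) = 2*I*√2962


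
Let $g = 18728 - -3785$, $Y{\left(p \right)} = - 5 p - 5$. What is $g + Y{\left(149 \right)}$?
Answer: $21763$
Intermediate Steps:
$Y{\left(p \right)} = -5 - 5 p$
$g = 22513$ ($g = 18728 + 3785 = 22513$)
$g + Y{\left(149 \right)} = 22513 - 750 = 21763$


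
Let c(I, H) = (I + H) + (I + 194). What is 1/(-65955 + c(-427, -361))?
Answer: -1/66976 ≈ -1.4931e-5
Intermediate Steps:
c(I, H) = 194 + H + 2*I (c(I, H) = (H + I) + (194 + I) = 194 + H + 2*I)
1/(-65955 + c(-427, -361)) = 1/(-65955 + (194 - 361 + 2*(-427))) = 1/(-65955 + (194 - 361 - 854)) = 1/(-65955 - 1021) = 1/(-66976) = -1/66976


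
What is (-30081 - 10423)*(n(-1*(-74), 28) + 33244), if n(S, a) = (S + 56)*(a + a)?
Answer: -1641384096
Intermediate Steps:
n(S, a) = 2*a*(56 + S) (n(S, a) = (56 + S)*(2*a) = 2*a*(56 + S))
(-30081 - 10423)*(n(-1*(-74), 28) + 33244) = (-30081 - 10423)*(2*28*(56 - 1*(-74)) + 33244) = -40504*(2*28*(56 + 74) + 33244) = -40504*(2*28*130 + 33244) = -40504*(7280 + 33244) = -40504*40524 = -1641384096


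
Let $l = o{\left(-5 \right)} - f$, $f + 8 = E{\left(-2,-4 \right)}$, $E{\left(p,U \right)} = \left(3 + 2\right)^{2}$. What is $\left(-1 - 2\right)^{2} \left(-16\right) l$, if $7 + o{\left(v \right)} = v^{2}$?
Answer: $-144$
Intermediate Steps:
$E{\left(p,U \right)} = 25$ ($E{\left(p,U \right)} = 5^{2} = 25$)
$f = 17$ ($f = -8 + 25 = 17$)
$o{\left(v \right)} = -7 + v^{2}$
$l = 1$ ($l = \left(-7 + \left(-5\right)^{2}\right) - 17 = \left(-7 + 25\right) - 17 = 18 - 17 = 1$)
$\left(-1 - 2\right)^{2} \left(-16\right) l = \left(-1 - 2\right)^{2} \left(-16\right) 1 = \left(-3\right)^{2} \left(-16\right) 1 = 9 \left(-16\right) 1 = \left(-144\right) 1 = -144$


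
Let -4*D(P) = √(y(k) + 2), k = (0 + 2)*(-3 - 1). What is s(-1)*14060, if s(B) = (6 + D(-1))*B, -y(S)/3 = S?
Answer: -84360 + 3515*√26 ≈ -66437.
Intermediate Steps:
k = -8 (k = 2*(-4) = -8)
y(S) = -3*S
D(P) = -√26/4 (D(P) = -√(-3*(-8) + 2)/4 = -√(24 + 2)/4 = -√26/4)
s(B) = B*(6 - √26/4) (s(B) = (6 - √26/4)*B = B*(6 - √26/4))
s(-1)*14060 = ((¼)*(-1)*(24 - √26))*14060 = (-6 + √26/4)*14060 = -84360 + 3515*√26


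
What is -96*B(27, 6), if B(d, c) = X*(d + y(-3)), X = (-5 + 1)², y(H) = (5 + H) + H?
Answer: -39936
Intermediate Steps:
y(H) = 5 + 2*H
X = 16 (X = (-4)² = 16)
B(d, c) = -16 + 16*d (B(d, c) = 16*(d + (5 + 2*(-3))) = 16*(d + (5 - 6)) = 16*(d - 1) = 16*(-1 + d) = -16 + 16*d)
-96*B(27, 6) = -96*(-16 + 16*27) = -96*(-16 + 432) = -96*416 = -39936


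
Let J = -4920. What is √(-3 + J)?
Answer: 3*I*√547 ≈ 70.164*I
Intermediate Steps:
√(-3 + J) = √(-3 - 4920) = √(-4923) = 3*I*√547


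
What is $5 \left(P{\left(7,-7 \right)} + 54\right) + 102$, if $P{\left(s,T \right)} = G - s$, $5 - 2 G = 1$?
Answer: $347$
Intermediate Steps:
$G = 2$ ($G = \frac{5}{2} - \frac{1}{2} = 2$)
$P{\left(s,T \right)} = 2 - s$
$5 \left(P{\left(7,-7 \right)} + 54\right) + 102 = 5 \left(\left(2 - 7\right) + 54\right) + 102 = 5 \left(-5 + 54\right) + 102 = 5 \cdot 49 + 102 = 245 + 102 = 347$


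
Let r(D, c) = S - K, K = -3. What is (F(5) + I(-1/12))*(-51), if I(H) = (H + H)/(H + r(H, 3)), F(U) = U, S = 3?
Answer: -18003/71 ≈ -253.56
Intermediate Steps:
r(D, c) = 6 (r(D, c) = 3 - 1*(-3) = 3 + 3 = 6)
I(H) = 2*H/(6 + H) (I(H) = (H + H)/(H + 6) = (2*H)/(6 + H) = 2*H/(6 + H))
(F(5) + I(-1/12))*(-51) = (5 + 2*(-1/12)/(6 - 1/12))*(-51) = (5 + 2*(-1/12)/(71/12))*(-51) = (5 + 2*(-1/12)*(12/71))*(-51) = (5 - 2/71)*(-51) = (353/71)*(-51) = -18003/71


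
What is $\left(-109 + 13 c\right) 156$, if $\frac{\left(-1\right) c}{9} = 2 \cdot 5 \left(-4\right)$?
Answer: $713076$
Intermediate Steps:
$c = 360$ ($c = - 9 \cdot 2 \cdot 5 \left(-4\right) = - 9 \cdot 10 \left(-4\right) = \left(-9\right) \left(-40\right) = 360$)
$\left(-109 + 13 c\right) 156 = \left(-109 + 13 \cdot 360\right) 156 = \left(-109 + 4680\right) 156 = 4571 \cdot 156 = 713076$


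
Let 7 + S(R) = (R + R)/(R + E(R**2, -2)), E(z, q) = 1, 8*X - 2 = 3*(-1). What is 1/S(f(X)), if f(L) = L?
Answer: -7/51 ≈ -0.13725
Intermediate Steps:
X = -1/8 (X = 1/4 + (3*(-1))/8 = 1/4 + (1/8)*(-3) = 1/4 - 3/8 = -1/8 ≈ -0.12500)
S(R) = -7 + 2*R/(1 + R) (S(R) = -7 + (R + R)/(R + 1) = -7 + (2*R)/(1 + R) = -7 + 2*R/(1 + R))
1/S(f(X)) = 1/((-7 - 5*(-1/8))/(1 - 1/8)) = 1/((-7 + 5/8)/(7/8)) = 1/((8/7)*(-51/8)) = 1/(-51/7) = -7/51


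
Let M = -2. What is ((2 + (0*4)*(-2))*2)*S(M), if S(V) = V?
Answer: -8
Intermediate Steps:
((2 + (0*4)*(-2))*2)*S(M) = ((2 + (0*4)*(-2))*2)*(-2) = ((2 + 0*(-2))*2)*(-2) = ((2 + 0)*2)*(-2) = (2*2)*(-2) = 4*(-2) = -8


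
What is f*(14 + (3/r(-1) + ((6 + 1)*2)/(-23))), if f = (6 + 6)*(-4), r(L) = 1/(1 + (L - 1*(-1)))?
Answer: -18096/23 ≈ -786.78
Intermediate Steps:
r(L) = 1/(2 + L) (r(L) = 1/(1 + (L + 1)) = 1/(1 + (1 + L)) = 1/(2 + L))
f = -48 (f = 12*(-4) = -48)
f*(14 + (3/r(-1) + ((6 + 1)*2)/(-23))) = -48*(14 + (3/(1/(2 - 1)) + ((6 + 1)*2)/(-23))) = -48*(14 + (3/(1/1) + (7*2)*(-1/23))) = -48*(14 + (3/1 + 14*(-1/23))) = -48*(14 + (3*1 - 14/23)) = -48*(14 + (3 - 14/23)) = -48*(14 + 55/23) = -48*377/23 = -18096/23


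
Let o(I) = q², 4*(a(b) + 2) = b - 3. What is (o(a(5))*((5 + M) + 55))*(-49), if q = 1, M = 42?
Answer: -4998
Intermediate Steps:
a(b) = -11/4 + b/4 (a(b) = -2 + (b - 3)/4 = -2 + (-3 + b)/4 = -2 + (-¾ + b/4) = -11/4 + b/4)
o(I) = 1 (o(I) = 1² = 1)
(o(a(5))*((5 + M) + 55))*(-49) = (1*((5 + 42) + 55))*(-49) = (1*(47 + 55))*(-49) = (1*102)*(-49) = 102*(-49) = -4998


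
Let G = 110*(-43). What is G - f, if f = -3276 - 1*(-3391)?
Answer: -4845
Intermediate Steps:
G = -4730
f = 115 (f = -3276 + 3391 = 115)
G - f = -4730 - 1*115 = -4730 - 115 = -4845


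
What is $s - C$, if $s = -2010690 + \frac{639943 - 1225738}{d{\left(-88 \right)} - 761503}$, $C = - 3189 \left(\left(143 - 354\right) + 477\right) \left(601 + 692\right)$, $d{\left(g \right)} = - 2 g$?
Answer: $\frac{119072368597197}{108761} \approx 1.0948 \cdot 10^{9}$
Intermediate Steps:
$C = -1096818282$ ($C = - 3189 \left(\left(143 - 354\right) + 477\right) 1293 = - 3189 \left(-211 + 477\right) 1293 = - 3189 \cdot 266 \cdot 1293 = \left(-3189\right) 343938 = -1096818282$)
$s = - \frac{218684571405}{108761}$ ($s = -2010690 + \frac{639943 - 1225738}{\left(-2\right) \left(-88\right) - 761503} = -2010690 - \frac{585795}{176 - 761503} = -2010690 - \frac{585795}{-761327} = -2010690 - - \frac{83685}{108761} = -2010690 + \frac{83685}{108761} = - \frac{218684571405}{108761} \approx -2.0107 \cdot 10^{6}$)
$s - C = - \frac{218684571405}{108761} - -1096818282 = - \frac{218684571405}{108761} + 1096818282 = \frac{119072368597197}{108761}$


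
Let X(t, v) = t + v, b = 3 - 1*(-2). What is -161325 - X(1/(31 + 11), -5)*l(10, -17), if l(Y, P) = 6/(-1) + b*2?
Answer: -3387407/21 ≈ -1.6131e+5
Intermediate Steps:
b = 5 (b = 3 + 2 = 5)
l(Y, P) = 4 (l(Y, P) = 6/(-1) + 5*2 = 6*(-1) + 10 = -6 + 10 = 4)
-161325 - X(1/(31 + 11), -5)*l(10, -17) = -161325 - (1/(31 + 11) - 5)*4 = -161325 - (1/42 - 5)*4 = -161325 - (-209)*4/42 = -161325 - 1*(-418/21) = -161325 + 418/21 = -3387407/21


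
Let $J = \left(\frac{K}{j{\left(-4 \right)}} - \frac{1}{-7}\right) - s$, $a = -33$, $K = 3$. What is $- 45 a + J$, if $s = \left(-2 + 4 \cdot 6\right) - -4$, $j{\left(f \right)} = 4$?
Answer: $\frac{40877}{28} \approx 1459.9$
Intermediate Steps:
$s = 26$ ($s = \left(-2 + 24\right) + 4 = 22 + 4 = 26$)
$J = - \frac{703}{28}$ ($J = \left(\frac{3}{4} - \frac{1}{-7}\right) - 26 = \left(3 \cdot \frac{1}{4} - - \frac{1}{7}\right) - 26 = \left(\frac{3}{4} + \frac{1}{7}\right) - 26 = \frac{25}{28} - 26 = - \frac{703}{28} \approx -25.107$)
$- 45 a + J = \left(-45\right) \left(-33\right) - \frac{703}{28} = 1485 - \frac{703}{28} = \frac{40877}{28}$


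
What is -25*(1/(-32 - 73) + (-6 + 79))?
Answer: -38320/21 ≈ -1824.8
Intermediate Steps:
-25*(1/(-32 - 73) + (-6 + 79)) = -25*(1/(-105) + 73) = -25*(-1/105 + 73) = -25*7664/105 = -38320/21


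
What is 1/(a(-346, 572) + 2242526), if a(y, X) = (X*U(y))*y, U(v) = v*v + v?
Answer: -1/23622512914 ≈ -4.2332e-11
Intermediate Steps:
U(v) = v + v² (U(v) = v² + v = v + v²)
a(y, X) = X*y²*(1 + y) (a(y, X) = (X*(y*(1 + y)))*y = (X*y*(1 + y))*y = X*y²*(1 + y))
1/(a(-346, 572) + 2242526) = 1/(572*(-346)²*(1 - 346) + 2242526) = 1/(572*119716*(-345) + 2242526) = 1/(-23624755440 + 2242526) = 1/(-23622512914) = -1/23622512914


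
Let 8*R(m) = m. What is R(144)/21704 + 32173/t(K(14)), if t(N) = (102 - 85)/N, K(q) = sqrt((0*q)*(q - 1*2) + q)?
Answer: 9/10852 + 32173*sqrt(14)/17 ≈ 7081.2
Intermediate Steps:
R(m) = m/8
K(q) = sqrt(q) (K(q) = sqrt(0*(q - 2) + q) = sqrt(0*(-2 + q) + q) = sqrt(0 + q) = sqrt(q))
t(N) = 17/N
R(144)/21704 + 32173/t(K(14)) = ((1/8)*144)/21704 + 32173/((17/(sqrt(14)))) = 18*(1/21704) + 32173/((17*(sqrt(14)/14))) = 9/10852 + 32173/((17*sqrt(14)/14)) = 9/10852 + 32173*(sqrt(14)/17) = 9/10852 + 32173*sqrt(14)/17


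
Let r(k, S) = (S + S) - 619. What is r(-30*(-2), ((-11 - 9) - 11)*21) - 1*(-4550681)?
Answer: 4548760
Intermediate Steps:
r(k, S) = -619 + 2*S (r(k, S) = 2*S - 619 = -619 + 2*S)
r(-30*(-2), ((-11 - 9) - 11)*21) - 1*(-4550681) = (-619 + 2*(((-11 - 9) - 11)*21)) - 1*(-4550681) = (-619 + 2*((-20 - 11)*21)) + 4550681 = (-619 + 2*(-31*21)) + 4550681 = (-619 + 2*(-651)) + 4550681 = (-619 - 1302) + 4550681 = -1921 + 4550681 = 4548760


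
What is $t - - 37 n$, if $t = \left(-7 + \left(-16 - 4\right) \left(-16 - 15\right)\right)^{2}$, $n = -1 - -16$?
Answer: $376324$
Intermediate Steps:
$n = 15$ ($n = -1 + 16 = 15$)
$t = 375769$ ($t = \left(-7 - -620\right)^{2} = \left(-7 + 620\right)^{2} = 613^{2} = 375769$)
$t - - 37 n = 375769 - \left(-37\right) 15 = 375769 - -555 = 375769 + 555 = 376324$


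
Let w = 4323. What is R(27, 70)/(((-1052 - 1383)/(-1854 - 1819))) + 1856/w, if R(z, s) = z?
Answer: 433235593/10526505 ≈ 41.157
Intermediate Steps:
R(27, 70)/(((-1052 - 1383)/(-1854 - 1819))) + 1856/w = 27/(((-1052 - 1383)/(-1854 - 1819))) + 1856/4323 = 27/((-2435/(-3673))) + 1856*(1/4323) = 27/((-2435*(-1/3673))) + 1856/4323 = 27/(2435/3673) + 1856/4323 = 27*(3673/2435) + 1856/4323 = 99171/2435 + 1856/4323 = 433235593/10526505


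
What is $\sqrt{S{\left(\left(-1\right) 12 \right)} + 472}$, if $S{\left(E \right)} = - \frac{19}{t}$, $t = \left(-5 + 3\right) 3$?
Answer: $\frac{\sqrt{17106}}{6} \approx 21.798$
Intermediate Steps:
$t = -6$ ($t = \left(-2\right) 3 = -6$)
$S{\left(E \right)} = \frac{19}{6}$ ($S{\left(E \right)} = - \frac{19}{-6} = \left(-19\right) \left(- \frac{1}{6}\right) = \frac{19}{6}$)
$\sqrt{S{\left(\left(-1\right) 12 \right)} + 472} = \sqrt{\frac{19}{6} + 472} = \sqrt{\frac{2851}{6}} = \frac{\sqrt{17106}}{6}$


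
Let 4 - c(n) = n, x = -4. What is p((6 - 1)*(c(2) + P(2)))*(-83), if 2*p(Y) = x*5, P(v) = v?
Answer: 830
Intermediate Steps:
c(n) = 4 - n
p(Y) = -10 (p(Y) = (-4*5)/2 = (1/2)*(-20) = -10)
p((6 - 1)*(c(2) + P(2)))*(-83) = -10*(-83) = 830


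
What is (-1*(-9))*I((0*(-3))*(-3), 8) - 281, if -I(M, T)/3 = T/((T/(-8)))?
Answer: -65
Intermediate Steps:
I(M, T) = 24 (I(M, T) = -3*T/(T/(-8)) = -3*T/(T*(-⅛)) = -3*T/((-T/8)) = -3*T*(-8/T) = -3*(-8) = 24)
(-1*(-9))*I((0*(-3))*(-3), 8) - 281 = -1*(-9)*24 - 281 = 9*24 - 281 = 216 - 281 = -65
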